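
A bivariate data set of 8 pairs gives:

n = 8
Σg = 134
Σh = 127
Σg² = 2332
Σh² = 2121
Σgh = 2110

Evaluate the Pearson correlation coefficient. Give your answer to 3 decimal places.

-0.180

r = (nΣgh − ΣgΣh) / √[(nΣg² − (Σg)²)(nΣh² − (Σh)²)]
Numerator: 8×2110 − 134×127 = -138
Denominator: √[(18656 − 17956)(16968 − 16129)] = √[700 × 839] = 766.3550
r = -138 / 766.3550 ≈ -0.180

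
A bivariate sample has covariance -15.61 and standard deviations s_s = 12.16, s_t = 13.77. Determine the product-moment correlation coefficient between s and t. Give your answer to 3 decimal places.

-0.093

r = Cov(s,t) / (s_s · s_t) = -15.61 / (12.16 × 13.77)
  = -15.61 / 167.4432 ≈ -0.093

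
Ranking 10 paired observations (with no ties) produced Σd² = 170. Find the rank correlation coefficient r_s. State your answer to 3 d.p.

ρ = 1 − 6Σd² / [n(n²−1)] = 1 − 6×170 / (10×99)
  = 1 − 1020/990 = 1 − 1.0303 ≈ -0.030

-0.030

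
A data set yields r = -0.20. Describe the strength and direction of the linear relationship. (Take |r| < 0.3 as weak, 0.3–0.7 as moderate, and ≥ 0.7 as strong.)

r = -0.20 < 0 so the relationship is negative.
|r| = 0.20, which falls in the weak range.

weak negative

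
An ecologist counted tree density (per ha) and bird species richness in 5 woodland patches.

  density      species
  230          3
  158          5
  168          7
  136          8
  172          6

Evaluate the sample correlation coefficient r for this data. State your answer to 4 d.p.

-0.8762

n = 5, Σx = 864, Σy = 29, Σx² = 154168, Σy² = 183, Σxy = 4776
nΣxy − ΣxΣy = 23880 − 25056 = -1176
nΣx² − (Σx)² = 770840 − 746496 = 24344; nΣy² − (Σy)² = 915 − 841 = 74
r = -1176 / √(24344 × 74) = -1176 / 1342.1833 ≈ -0.8762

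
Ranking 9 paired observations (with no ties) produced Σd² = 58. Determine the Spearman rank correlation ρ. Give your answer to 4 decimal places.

0.5167

ρ = 1 − 6Σd² / [n(n²−1)] = 1 − 6×58 / (9×80)
  = 1 − 348/720 = 1 − 0.48333 ≈ 0.5167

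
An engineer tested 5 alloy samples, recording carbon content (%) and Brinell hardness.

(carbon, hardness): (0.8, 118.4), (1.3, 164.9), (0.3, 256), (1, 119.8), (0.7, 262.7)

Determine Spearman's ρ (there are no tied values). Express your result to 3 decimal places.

Rank carbon: 3, 5, 1, 4, 2
Rank hardness: 1, 3, 4, 2, 5
d = rank(carbon) − rank(hardness): 2, 2, -3, 2, -3; Σd² = 30
ρ = 1 − 6Σd² / [n(n²−1)] = 1 − 6×30 / (5×24) = 1 − 180/120 ≈ -0.500

-0.500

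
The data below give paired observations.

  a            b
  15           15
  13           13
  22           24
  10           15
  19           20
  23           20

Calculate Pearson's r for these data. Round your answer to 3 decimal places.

0.862

n = 6, Σa = 102, Σb = 107, Σa² = 1868, Σb² = 1995, Σab = 1912
nΣab − ΣaΣb = 11472 − 10914 = 558
nΣa² − (Σa)² = 11208 − 10404 = 804; nΣb² − (Σb)² = 11970 − 11449 = 521
r = 558 / √(804 × 521) = 558 / 647.2125 ≈ 0.862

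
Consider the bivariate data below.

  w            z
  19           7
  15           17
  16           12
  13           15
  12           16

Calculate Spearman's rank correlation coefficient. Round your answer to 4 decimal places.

Rank w: 5, 3, 4, 2, 1
Rank z: 1, 5, 2, 3, 4
d = rank(w) − rank(z): 4, -2, 2, -1, -3; Σd² = 34
ρ = 1 − 6Σd² / [n(n²−1)] = 1 − 6×34 / (5×24) = 1 − 204/120 ≈ -0.7000

-0.7000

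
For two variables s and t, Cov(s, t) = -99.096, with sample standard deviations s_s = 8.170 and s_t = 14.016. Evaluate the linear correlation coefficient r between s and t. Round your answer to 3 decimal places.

-0.865

r = Cov(s,t) / (s_s · s_t) = -99.096 / (8.170 × 14.016)
  = -99.096 / 114.5107 ≈ -0.865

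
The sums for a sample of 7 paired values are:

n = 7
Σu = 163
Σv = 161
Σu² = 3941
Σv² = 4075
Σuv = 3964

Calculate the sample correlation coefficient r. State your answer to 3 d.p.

0.924

r = (nΣuv − ΣuΣv) / √[(nΣu² − (Σu)²)(nΣv² − (Σv)²)]
Numerator: 7×3964 − 163×161 = 1505
Denominator: √[(27587 − 26569)(28525 − 25921)] = √[1018 × 2604] = 1628.1499
r = 1505 / 1628.1499 ≈ 0.924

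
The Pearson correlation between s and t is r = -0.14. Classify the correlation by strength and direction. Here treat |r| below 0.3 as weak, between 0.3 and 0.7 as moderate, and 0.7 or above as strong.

weak negative

r = -0.14 < 0 so the relationship is negative.
|r| = 0.14, which falls in the weak range.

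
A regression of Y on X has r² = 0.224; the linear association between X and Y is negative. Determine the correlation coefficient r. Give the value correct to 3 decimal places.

-0.473

|r| = √0.224 = 0.473
The association is negative, so r = −0.473.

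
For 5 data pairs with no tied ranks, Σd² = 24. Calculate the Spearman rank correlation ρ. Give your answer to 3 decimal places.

-0.200

ρ = 1 − 6Σd² / [n(n²−1)] = 1 − 6×24 / (5×24)
  = 1 − 144/120 = 1 − 1.2000 ≈ -0.200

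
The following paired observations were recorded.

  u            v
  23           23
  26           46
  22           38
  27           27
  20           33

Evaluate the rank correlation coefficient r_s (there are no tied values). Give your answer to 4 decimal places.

-0.1000

Rank u: 3, 4, 2, 5, 1
Rank v: 1, 5, 4, 2, 3
d = rank(u) − rank(v): 2, -1, -2, 3, -2; Σd² = 22
ρ = 1 − 6Σd² / [n(n²−1)] = 1 − 6×22 / (5×24) = 1 − 132/120 ≈ -0.1000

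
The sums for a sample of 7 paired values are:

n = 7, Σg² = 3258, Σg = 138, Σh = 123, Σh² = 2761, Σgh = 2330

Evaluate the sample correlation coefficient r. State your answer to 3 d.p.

r = (nΣgh − ΣgΣh) / √[(nΣg² − (Σg)²)(nΣh² − (Σh)²)]
Numerator: 7×2330 − 138×123 = -664
Denominator: √[(22806 − 19044)(19327 − 15129)] = √[3762 × 4198] = 3974.0252
r = -664 / 3974.0252 ≈ -0.167

-0.167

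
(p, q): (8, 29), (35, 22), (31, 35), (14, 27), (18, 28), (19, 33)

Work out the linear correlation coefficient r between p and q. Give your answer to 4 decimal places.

-0.1227

n = 6, Σp = 125, Σq = 174, Σp² = 3131, Σq² = 5152, Σpq = 3596
nΣpq − ΣpΣq = 21576 − 21750 = -174
nΣp² − (Σp)² = 18786 − 15625 = 3161; nΣq² − (Σq)² = 30912 − 30276 = 636
r = -174 / √(3161 × 636) = -174 / 1417.8843 ≈ -0.1227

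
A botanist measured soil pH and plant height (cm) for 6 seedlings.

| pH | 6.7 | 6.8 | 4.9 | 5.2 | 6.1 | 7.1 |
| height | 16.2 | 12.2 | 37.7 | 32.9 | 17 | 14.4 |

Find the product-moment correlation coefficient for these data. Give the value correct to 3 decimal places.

-0.957

n = 6, Σx = 36.8, Σy = 130.4, Σx² = 229.8, Σy² = 3411.34, Σxy = 753.25
nΣxy − ΣxΣy = 4519.5 − 4798.72 = -279.22
nΣx² − (Σx)² = 1378.8 − 1354.24 = 24.56; nΣy² − (Σy)² = 20468.04 − 17004.16 = 3463.88
r = -279.22 / √(24.56 × 3463.88) = -279.22 / 291.6726 ≈ -0.957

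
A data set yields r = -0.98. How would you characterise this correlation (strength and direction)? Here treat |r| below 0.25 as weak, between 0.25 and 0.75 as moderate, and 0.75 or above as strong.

r = -0.98 < 0 so the relationship is negative.
|r| = 0.98, which falls in the strong range.

strong negative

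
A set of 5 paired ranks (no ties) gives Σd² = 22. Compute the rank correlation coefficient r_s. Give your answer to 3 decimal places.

ρ = 1 − 6Σd² / [n(n²−1)] = 1 − 6×22 / (5×24)
  = 1 − 132/120 = 1 − 1.1000 ≈ -0.100

-0.100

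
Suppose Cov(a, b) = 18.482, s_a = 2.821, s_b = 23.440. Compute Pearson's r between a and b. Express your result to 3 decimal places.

r = Cov(a,b) / (s_a · s_b) = 18.482 / (2.821 × 23.440)
  = 18.482 / 66.1242 ≈ 0.280

0.280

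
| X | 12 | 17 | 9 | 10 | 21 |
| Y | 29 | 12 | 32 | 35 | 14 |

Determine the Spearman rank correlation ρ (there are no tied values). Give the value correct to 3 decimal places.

-0.800

Rank X: 3, 4, 1, 2, 5
Rank Y: 3, 1, 4, 5, 2
d = rank(X) − rank(Y): 0, 3, -3, -3, 3; Σd² = 36
ρ = 1 − 6Σd² / [n(n²−1)] = 1 − 6×36 / (5×24) = 1 − 216/120 ≈ -0.800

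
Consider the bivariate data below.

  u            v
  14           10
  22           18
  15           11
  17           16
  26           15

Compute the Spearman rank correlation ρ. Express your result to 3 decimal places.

Rank u: 1, 4, 2, 3, 5
Rank v: 1, 5, 2, 4, 3
d = rank(u) − rank(v): 0, -1, 0, -1, 2; Σd² = 6
ρ = 1 − 6Σd² / [n(n²−1)] = 1 − 6×6 / (5×24) = 1 − 36/120 ≈ 0.700

0.700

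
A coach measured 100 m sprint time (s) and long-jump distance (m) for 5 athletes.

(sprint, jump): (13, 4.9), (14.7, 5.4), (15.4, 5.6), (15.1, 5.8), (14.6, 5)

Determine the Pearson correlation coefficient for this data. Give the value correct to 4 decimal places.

0.8031

n = 5, Σx = 72.8, Σy = 26.7, Σx² = 1063.42, Σy² = 143.17, Σxy = 389.9
nΣxy − ΣxΣy = 1949.5 − 1943.76 = 5.74
nΣx² − (Σx)² = 5317.1 − 5299.84 = 17.26; nΣy² − (Σy)² = 715.85 − 712.89 = 2.96
r = 5.74 / √(17.26 × 2.96) = 5.74 / 7.1477 ≈ 0.8031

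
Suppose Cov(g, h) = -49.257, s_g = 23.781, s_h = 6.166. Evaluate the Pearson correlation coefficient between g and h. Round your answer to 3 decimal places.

r = Cov(g,h) / (s_g · s_h) = -49.257 / (23.781 × 6.166)
  = -49.257 / 146.6336 ≈ -0.336

-0.336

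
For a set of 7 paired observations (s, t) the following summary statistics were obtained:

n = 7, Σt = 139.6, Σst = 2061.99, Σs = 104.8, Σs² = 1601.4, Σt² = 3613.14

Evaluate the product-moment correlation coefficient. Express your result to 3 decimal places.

r = (nΣst − ΣsΣt) / √[(nΣs² − (Σs)²)(nΣt² − (Σt)²)]
Numerator: 7×2061.99 − 104.8×139.6 = -196.15
Denominator: √[(11209.8 − 10983.04)(25291.98 − 19488.16)] = √[226.76 × 5803.82] = 1147.2028
r = -196.15 / 1147.2028 ≈ -0.171

-0.171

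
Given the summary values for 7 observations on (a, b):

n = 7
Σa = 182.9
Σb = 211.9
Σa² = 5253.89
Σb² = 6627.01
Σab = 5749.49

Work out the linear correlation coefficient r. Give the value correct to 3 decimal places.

r = (nΣab − ΣaΣb) / √[(nΣa² − (Σa)²)(nΣb² − (Σb)²)]
Numerator: 7×5749.49 − 182.9×211.9 = 1489.92
Denominator: √[(36777.23 − 33452.41)(46389.07 − 44901.61)] = √[3324.82 × 1487.46] = 2223.8563
r = 1489.92 / 2223.8563 ≈ 0.670

0.670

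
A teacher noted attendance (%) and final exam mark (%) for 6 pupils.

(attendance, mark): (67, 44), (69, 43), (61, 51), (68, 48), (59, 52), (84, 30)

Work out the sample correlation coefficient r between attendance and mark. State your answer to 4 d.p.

-0.9769

n = 6, Σx = 408, Σy = 268, Σx² = 28132, Σy² = 12294, Σxy = 17878
nΣxy − ΣxΣy = 107268 − 109344 = -2076
nΣx² − (Σx)² = 168792 − 166464 = 2328; nΣy² − (Σy)² = 73764 − 71824 = 1940
r = -2076 / √(2328 × 1940) = -2076 / 2125.1635 ≈ -0.9769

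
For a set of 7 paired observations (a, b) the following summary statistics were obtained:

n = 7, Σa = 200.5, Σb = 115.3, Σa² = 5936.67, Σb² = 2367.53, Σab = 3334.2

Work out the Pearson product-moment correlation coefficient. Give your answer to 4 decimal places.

r = (nΣab − ΣaΣb) / √[(nΣa² − (Σa)²)(nΣb² − (Σb)²)]
Numerator: 7×3334.2 − 200.5×115.3 = 221.75
Denominator: √[(41556.69 − 40200.25)(16572.71 − 13294.09)] = √[1356.44 × 3278.62] = 2108.8507
r = 221.75 / 2108.8507 ≈ 0.1052

0.1052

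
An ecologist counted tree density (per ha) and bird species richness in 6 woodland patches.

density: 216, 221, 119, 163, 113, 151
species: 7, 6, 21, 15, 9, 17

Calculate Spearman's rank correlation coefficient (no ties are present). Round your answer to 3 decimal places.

Rank density: 5, 6, 2, 4, 1, 3
Rank species: 2, 1, 6, 4, 3, 5
d = rank(density) − rank(species): 3, 5, -4, 0, -2, -2; Σd² = 58
ρ = 1 − 6Σd² / [n(n²−1)] = 1 − 6×58 / (6×35) = 1 − 348/210 ≈ -0.657

-0.657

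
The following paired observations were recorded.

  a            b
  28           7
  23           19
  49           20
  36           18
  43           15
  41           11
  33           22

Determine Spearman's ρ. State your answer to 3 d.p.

Rank a: 2, 1, 7, 4, 6, 5, 3
Rank b: 1, 5, 6, 4, 3, 2, 7
d = rank(a) − rank(b): 1, -4, 1, 0, 3, 3, -4; Σd² = 52
ρ = 1 − 6Σd² / [n(n²−1)] = 1 − 6×52 / (7×48) = 1 − 312/336 ≈ 0.071

0.071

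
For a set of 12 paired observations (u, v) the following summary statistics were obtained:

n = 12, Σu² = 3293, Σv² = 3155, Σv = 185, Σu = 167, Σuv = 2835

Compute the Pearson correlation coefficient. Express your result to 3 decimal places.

0.481

r = (nΣuv − ΣuΣv) / √[(nΣu² − (Σu)²)(nΣv² − (Σv)²)]
Numerator: 12×2835 − 167×185 = 3125
Denominator: √[(39516 − 27889)(37860 − 34225)] = √[11627 × 3635] = 6501.0880
r = 3125 / 6501.0880 ≈ 0.481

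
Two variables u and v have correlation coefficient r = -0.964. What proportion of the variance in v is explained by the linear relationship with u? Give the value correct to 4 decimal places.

r² = (-0.964)² = 0.9293

0.9293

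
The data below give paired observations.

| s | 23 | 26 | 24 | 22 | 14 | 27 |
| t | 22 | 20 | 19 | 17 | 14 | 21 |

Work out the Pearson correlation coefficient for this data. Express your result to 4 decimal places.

n = 6, Σs = 136, Σt = 113, Σs² = 3190, Σt² = 2171, Σst = 2619
nΣst − ΣsΣt = 15714 − 15368 = 346
nΣs² − (Σs)² = 19140 − 18496 = 644; nΣt² − (Σt)² = 13026 − 12769 = 257
r = 346 / √(644 × 257) = 346 / 406.8267 ≈ 0.8505

0.8505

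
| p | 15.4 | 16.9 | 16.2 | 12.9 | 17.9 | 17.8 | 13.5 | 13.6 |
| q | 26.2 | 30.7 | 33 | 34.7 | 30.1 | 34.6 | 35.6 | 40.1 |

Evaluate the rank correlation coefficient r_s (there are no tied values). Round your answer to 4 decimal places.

Rank p: 4, 6, 5, 1, 8, 7, 2, 3
Rank q: 1, 3, 4, 6, 2, 5, 7, 8
d = rank(p) − rank(q): 3, 3, 1, -5, 6, 2, -5, -5; Σd² = 134
ρ = 1 − 6Σd² / [n(n²−1)] = 1 − 6×134 / (8×63) = 1 − 804/504 ≈ -0.5952

-0.5952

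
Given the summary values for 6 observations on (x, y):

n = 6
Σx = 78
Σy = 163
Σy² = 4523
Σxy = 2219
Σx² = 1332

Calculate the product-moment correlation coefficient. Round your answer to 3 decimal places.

0.576

r = (nΣxy − ΣxΣy) / √[(nΣx² − (Σx)²)(nΣy² − (Σy)²)]
Numerator: 6×2219 − 78×163 = 600
Denominator: √[(7992 − 6084)(27138 − 26569)] = √[1908 × 569] = 1041.9463
r = 600 / 1041.9463 ≈ 0.576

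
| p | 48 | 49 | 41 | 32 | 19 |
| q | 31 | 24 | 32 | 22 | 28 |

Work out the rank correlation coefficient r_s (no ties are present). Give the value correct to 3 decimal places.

0.100

Rank p: 4, 5, 3, 2, 1
Rank q: 4, 2, 5, 1, 3
d = rank(p) − rank(q): 0, 3, -2, 1, -2; Σd² = 18
ρ = 1 − 6Σd² / [n(n²−1)] = 1 − 6×18 / (5×24) = 1 − 108/120 ≈ 0.100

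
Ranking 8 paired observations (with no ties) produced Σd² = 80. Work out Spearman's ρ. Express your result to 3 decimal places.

0.048

ρ = 1 − 6Σd² / [n(n²−1)] = 1 − 6×80 / (8×63)
  = 1 − 480/504 = 1 − 0.9524 ≈ 0.048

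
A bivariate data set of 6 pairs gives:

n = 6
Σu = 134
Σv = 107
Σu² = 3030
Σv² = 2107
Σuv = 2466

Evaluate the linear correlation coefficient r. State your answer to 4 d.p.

0.8860

r = (nΣuv − ΣuΣv) / √[(nΣu² − (Σu)²)(nΣv² − (Σv)²)]
Numerator: 6×2466 − 134×107 = 458
Denominator: √[(18180 − 17956)(12642 − 11449)] = √[224 × 1193] = 516.9449
r = 458 / 516.9449 ≈ 0.8860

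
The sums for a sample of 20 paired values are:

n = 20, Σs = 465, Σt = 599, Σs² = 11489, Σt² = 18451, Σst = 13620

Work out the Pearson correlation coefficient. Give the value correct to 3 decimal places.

-0.521

r = (nΣst − ΣsΣt) / √[(nΣs² − (Σs)²)(nΣt² − (Σt)²)]
Numerator: 20×13620 − 465×599 = -6135
Denominator: √[(229780 − 216225)(369020 − 358801)] = √[13555 × 10219] = 11769.3902
r = -6135 / 11769.3902 ≈ -0.521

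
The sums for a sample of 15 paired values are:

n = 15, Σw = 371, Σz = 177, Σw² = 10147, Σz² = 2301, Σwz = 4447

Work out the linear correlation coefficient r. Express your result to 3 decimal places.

0.152

r = (nΣwz − ΣwΣz) / √[(nΣw² − (Σw)²)(nΣz² − (Σz)²)]
Numerator: 15×4447 − 371×177 = 1038
Denominator: √[(152205 − 137641)(34515 − 31329)] = √[14564 × 3186] = 6811.8209
r = 1038 / 6811.8209 ≈ 0.152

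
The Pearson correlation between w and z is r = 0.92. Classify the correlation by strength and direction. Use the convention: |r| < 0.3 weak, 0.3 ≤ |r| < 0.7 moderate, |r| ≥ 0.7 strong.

strong positive

r = 0.92 > 0 so the relationship is positive.
|r| = 0.92, which falls in the strong range.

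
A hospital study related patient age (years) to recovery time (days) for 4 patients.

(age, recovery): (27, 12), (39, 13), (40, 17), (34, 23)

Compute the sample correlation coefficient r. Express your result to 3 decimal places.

n = 4, Σx = 140, Σy = 65, Σx² = 5006, Σy² = 1131, Σxy = 2293
nΣxy − ΣxΣy = 9172 − 9100 = 72
nΣx² − (Σx)² = 20024 − 19600 = 424; nΣy² − (Σy)² = 4524 − 4225 = 299
r = 72 / √(424 × 299) = 72 / 356.0562 ≈ 0.202

0.202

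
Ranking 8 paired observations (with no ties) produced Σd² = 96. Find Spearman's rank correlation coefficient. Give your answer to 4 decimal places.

-0.1429

ρ = 1 − 6Σd² / [n(n²−1)] = 1 − 6×96 / (8×63)
  = 1 − 576/504 = 1 − 1.14286 ≈ -0.1429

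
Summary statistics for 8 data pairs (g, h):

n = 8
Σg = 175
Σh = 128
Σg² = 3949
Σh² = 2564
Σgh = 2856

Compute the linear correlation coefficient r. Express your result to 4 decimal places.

r = (nΣgh − ΣgΣh) / √[(nΣg² − (Σg)²)(nΣh² − (Σh)²)]
Numerator: 8×2856 − 175×128 = 448
Denominator: √[(31592 − 30625)(20512 − 16384)] = √[967 × 4128] = 1997.9429
r = 448 / 1997.9429 ≈ 0.2242

0.2242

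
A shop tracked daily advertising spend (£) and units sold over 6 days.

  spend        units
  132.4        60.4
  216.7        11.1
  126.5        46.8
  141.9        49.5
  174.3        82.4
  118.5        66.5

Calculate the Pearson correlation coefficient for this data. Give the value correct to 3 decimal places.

n = 6, Σx = 910.3, Σy = 316.7, Σx² = 145049.25, Σy² = 19623.87, Σxy = 45589.15
nΣxy − ΣxΣy = 273534.9 − 288292.01 = -14757.11
nΣx² − (Σx)² = 870295.5 − 828646.09 = 41649.41; nΣy² − (Σy)² = 117743.22 − 100298.89 = 17444.33
r = -14757.11 / √(41649.41 × 17444.33) = -14757.11 / 26954.5182 ≈ -0.547

-0.547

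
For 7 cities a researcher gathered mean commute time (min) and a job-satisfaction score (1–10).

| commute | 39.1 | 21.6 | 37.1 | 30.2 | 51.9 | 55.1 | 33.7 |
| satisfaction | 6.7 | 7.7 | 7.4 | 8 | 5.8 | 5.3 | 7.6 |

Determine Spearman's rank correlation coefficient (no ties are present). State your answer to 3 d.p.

-0.964

Rank commute: 5, 1, 4, 2, 6, 7, 3
Rank satisfaction: 3, 6, 4, 7, 2, 1, 5
d = rank(commute) − rank(satisfaction): 2, -5, 0, -5, 4, 6, -2; Σd² = 110
ρ = 1 − 6Σd² / [n(n²−1)] = 1 − 6×110 / (7×48) = 1 − 660/336 ≈ -0.964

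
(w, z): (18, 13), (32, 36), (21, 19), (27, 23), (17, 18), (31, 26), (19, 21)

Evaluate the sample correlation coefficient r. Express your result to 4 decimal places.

0.8668

n = 7, Σw = 165, Σz = 156, Σw² = 4129, Σz² = 3796, Σwz = 3917
nΣwz − ΣwΣz = 27419 − 25740 = 1679
nΣw² − (Σw)² = 28903 − 27225 = 1678; nΣz² − (Σz)² = 26572 − 24336 = 2236
r = 1679 / √(1678 × 2236) = 1679 / 1937.0101 ≈ 0.8668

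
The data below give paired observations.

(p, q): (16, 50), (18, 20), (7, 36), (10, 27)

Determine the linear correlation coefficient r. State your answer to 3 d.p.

-0.069

n = 4, Σp = 51, Σq = 133, Σp² = 729, Σq² = 4925, Σpq = 1682
nΣpq − ΣpΣq = 6728 − 6783 = -55
nΣp² − (Σp)² = 2916 − 2601 = 315; nΣq² − (Σq)² = 19700 − 17689 = 2011
r = -55 / √(315 × 2011) = -55 / 795.9051 ≈ -0.069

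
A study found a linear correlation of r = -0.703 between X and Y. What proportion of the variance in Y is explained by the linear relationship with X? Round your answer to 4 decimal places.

r² = (-0.703)² = 0.4942

0.4942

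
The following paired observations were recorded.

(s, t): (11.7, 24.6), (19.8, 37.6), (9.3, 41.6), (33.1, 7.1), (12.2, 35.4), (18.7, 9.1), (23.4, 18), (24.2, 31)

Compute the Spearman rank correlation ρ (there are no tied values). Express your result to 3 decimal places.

-0.571

Rank s: 2, 5, 1, 8, 3, 4, 6, 7
Rank t: 4, 7, 8, 1, 6, 2, 3, 5
d = rank(s) − rank(t): -2, -2, -7, 7, -3, 2, 3, 2; Σd² = 132
ρ = 1 − 6Σd² / [n(n²−1)] = 1 − 6×132 / (8×63) = 1 − 792/504 ≈ -0.571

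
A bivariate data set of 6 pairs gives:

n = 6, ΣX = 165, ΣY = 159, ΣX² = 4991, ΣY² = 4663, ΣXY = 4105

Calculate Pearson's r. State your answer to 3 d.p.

r = (nΣXY − ΣXΣY) / √[(nΣX² − (ΣX)²)(nΣY² − (ΣY)²)]
Numerator: 6×4105 − 165×159 = -1605
Denominator: √[(29946 − 27225)(27978 − 25281)] = √[2721 × 2697] = 2708.9734
r = -1605 / 2708.9734 ≈ -0.592

-0.592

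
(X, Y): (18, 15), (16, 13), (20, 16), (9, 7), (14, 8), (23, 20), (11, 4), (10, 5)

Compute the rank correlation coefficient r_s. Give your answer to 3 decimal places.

0.905

Rank X: 6, 5, 7, 1, 4, 8, 3, 2
Rank Y: 6, 5, 7, 3, 4, 8, 1, 2
d = rank(X) − rank(Y): 0, 0, 0, -2, 0, 0, 2, 0; Σd² = 8
ρ = 1 − 6Σd² / [n(n²−1)] = 1 − 6×8 / (8×63) = 1 − 48/504 ≈ 0.905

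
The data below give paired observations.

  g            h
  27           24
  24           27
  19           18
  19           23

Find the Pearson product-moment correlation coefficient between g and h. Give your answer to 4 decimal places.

n = 4, Σg = 89, Σh = 92, Σg² = 2027, Σh² = 2158, Σgh = 2075
nΣgh − ΣgΣh = 8300 − 8188 = 112
nΣg² − (Σg)² = 8108 − 7921 = 187; nΣh² − (Σh)² = 8632 − 8464 = 168
r = 112 / √(187 × 168) = 112 / 177.2456 ≈ 0.6319

0.6319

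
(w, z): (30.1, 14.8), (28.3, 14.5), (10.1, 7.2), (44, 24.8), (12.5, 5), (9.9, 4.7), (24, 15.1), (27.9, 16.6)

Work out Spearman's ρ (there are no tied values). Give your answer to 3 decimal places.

0.786

Rank w: 7, 6, 2, 8, 3, 1, 4, 5
Rank z: 5, 4, 3, 8, 2, 1, 6, 7
d = rank(w) − rank(z): 2, 2, -1, 0, 1, 0, -2, -2; Σd² = 18
ρ = 1 − 6Σd² / [n(n²−1)] = 1 − 6×18 / (8×63) = 1 − 108/504 ≈ 0.786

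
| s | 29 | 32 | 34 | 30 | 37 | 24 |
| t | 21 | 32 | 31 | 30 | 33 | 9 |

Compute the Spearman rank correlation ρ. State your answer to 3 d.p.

Rank s: 2, 4, 5, 3, 6, 1
Rank t: 2, 5, 4, 3, 6, 1
d = rank(s) − rank(t): 0, -1, 1, 0, 0, 0; Σd² = 2
ρ = 1 − 6Σd² / [n(n²−1)] = 1 − 6×2 / (6×35) = 1 − 12/210 ≈ 0.943

0.943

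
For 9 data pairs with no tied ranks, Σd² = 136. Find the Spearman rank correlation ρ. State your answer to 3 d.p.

-0.133

ρ = 1 − 6Σd² / [n(n²−1)] = 1 − 6×136 / (9×80)
  = 1 − 816/720 = 1 − 1.1333 ≈ -0.133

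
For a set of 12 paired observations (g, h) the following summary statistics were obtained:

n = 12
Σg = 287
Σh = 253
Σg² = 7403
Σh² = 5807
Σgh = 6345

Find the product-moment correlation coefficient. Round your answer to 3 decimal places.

r = (nΣgh − ΣgΣh) / √[(nΣg² − (Σg)²)(nΣh² − (Σh)²)]
Numerator: 12×6345 − 287×253 = 3529
Denominator: √[(88836 − 82369)(69684 − 64009)] = √[6467 × 5675] = 6058.0711
r = 3529 / 6058.0711 ≈ 0.583

0.583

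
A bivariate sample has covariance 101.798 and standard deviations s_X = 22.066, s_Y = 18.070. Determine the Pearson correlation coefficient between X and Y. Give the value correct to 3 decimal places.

0.255

r = Cov(X,Y) / (s_X · s_Y) = 101.798 / (22.066 × 18.070)
  = 101.798 / 398.7326 ≈ 0.255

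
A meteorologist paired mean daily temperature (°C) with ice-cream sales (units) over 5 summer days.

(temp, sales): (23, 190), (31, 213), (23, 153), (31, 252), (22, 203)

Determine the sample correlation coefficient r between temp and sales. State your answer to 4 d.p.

n = 5, Σx = 130, Σy = 1011, Σx² = 3464, Σy² = 209591, Σxy = 26770
nΣxy − ΣxΣy = 133850 − 131430 = 2420
nΣx² − (Σx)² = 17320 − 16900 = 420; nΣy² − (Σy)² = 1047955 − 1022121 = 25834
r = 2420 / √(420 × 25834) = 2420 / 3293.9763 ≈ 0.7347

0.7347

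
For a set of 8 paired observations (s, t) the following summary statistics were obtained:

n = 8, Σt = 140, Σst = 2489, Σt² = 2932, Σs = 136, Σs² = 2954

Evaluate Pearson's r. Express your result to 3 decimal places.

0.196

r = (nΣst − ΣsΣt) / √[(nΣs² − (Σs)²)(nΣt² − (Σt)²)]
Numerator: 8×2489 − 136×140 = 872
Denominator: √[(23632 − 18496)(23456 − 19600)] = √[5136 × 3856] = 4450.2153
r = 872 / 4450.2153 ≈ 0.196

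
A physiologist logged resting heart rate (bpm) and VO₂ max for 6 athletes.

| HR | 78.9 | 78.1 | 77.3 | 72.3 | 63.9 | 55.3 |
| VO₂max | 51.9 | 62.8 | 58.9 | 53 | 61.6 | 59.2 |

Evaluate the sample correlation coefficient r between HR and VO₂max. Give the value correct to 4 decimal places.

-0.2789

n = 6, Σx = 425.8, Σy = 347.4, Σx² = 30668.7, Σy² = 20214.86, Σxy = 24594.46
nΣxy − ΣxΣy = 147566.76 − 147922.92 = -356.16
nΣx² − (Σx)² = 184012.2 − 181305.64 = 2706.56; nΣy² − (Σy)² = 121289.16 − 120686.76 = 602.4
r = -356.16 / √(2706.56 × 602.4) = -356.16 / 1276.8836 ≈ -0.2789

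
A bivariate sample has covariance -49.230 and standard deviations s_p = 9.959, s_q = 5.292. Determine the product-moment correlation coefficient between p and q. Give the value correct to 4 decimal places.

r = Cov(p,q) / (s_p · s_q) = -49.230 / (9.959 × 5.292)
  = -49.230 / 52.7030 ≈ -0.9341

-0.9341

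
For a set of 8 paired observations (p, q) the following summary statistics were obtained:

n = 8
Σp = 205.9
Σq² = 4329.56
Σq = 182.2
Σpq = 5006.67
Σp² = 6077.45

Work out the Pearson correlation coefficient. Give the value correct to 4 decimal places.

r = (nΣpq − ΣpΣq) / √[(nΣp² − (Σp)²)(nΣq² − (Σq)²)]
Numerator: 8×5006.67 − 205.9×182.2 = 2538.38
Denominator: √[(48619.6 − 42394.81)(34636.48 − 33196.84)] = √[6224.79 × 1439.64] = 2993.5692
r = 2538.38 / 2993.5692 ≈ 0.8479

0.8479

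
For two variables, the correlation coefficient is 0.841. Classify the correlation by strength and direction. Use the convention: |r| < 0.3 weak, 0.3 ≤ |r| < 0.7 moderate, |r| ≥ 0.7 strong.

r = 0.841 > 0 so the relationship is positive.
|r| = 0.841, which falls in the strong range.

strong positive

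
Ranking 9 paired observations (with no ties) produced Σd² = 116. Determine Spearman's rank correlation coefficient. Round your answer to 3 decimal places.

0.033

ρ = 1 − 6Σd² / [n(n²−1)] = 1 − 6×116 / (9×80)
  = 1 − 696/720 = 1 − 0.9667 ≈ 0.033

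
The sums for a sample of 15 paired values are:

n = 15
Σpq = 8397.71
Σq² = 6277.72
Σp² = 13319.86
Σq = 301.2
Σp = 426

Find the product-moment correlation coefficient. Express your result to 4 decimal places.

-0.2953

r = (nΣpq − ΣpΣq) / √[(nΣp² − (Σp)²)(nΣq² − (Σq)²)]
Numerator: 15×8397.71 − 426×301.2 = -2345.55
Denominator: √[(199797.9 − 181476)(94165.8 − 90721.44)] = √[18321.9 × 3444.36] = 7944.0053
r = -2345.55 / 7944.0053 ≈ -0.2953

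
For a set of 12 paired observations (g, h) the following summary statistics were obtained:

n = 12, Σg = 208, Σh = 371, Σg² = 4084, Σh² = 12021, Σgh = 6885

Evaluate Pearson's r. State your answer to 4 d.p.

r = (nΣgh − ΣgΣh) / √[(nΣg² − (Σg)²)(nΣh² − (Σh)²)]
Numerator: 12×6885 − 208×371 = 5452
Denominator: √[(49008 − 43264)(144252 − 137641)] = √[5744 × 6611] = 6162.2710
r = 5452 / 6162.2710 ≈ 0.8847

0.8847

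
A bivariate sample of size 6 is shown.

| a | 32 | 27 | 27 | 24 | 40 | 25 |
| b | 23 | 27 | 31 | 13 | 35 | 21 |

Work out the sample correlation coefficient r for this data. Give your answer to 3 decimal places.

0.703

n = 6, Σa = 175, Σb = 150, Σa² = 5283, Σb² = 4054, Σab = 4539
nΣab − ΣaΣb = 27234 − 26250 = 984
nΣa² − (Σa)² = 31698 − 30625 = 1073; nΣb² − (Σb)² = 24324 − 22500 = 1824
r = 984 / √(1073 × 1824) = 984 / 1398.9825 ≈ 0.703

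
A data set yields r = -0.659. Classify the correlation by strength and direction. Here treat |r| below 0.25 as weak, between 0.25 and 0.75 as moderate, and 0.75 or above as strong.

moderate negative

r = -0.659 < 0 so the relationship is negative.
|r| = 0.659, which falls in the moderate range.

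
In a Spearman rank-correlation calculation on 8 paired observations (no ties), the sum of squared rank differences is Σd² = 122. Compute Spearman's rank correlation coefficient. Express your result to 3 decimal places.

ρ = 1 − 6Σd² / [n(n²−1)] = 1 − 6×122 / (8×63)
  = 1 − 732/504 = 1 − 1.4524 ≈ -0.452

-0.452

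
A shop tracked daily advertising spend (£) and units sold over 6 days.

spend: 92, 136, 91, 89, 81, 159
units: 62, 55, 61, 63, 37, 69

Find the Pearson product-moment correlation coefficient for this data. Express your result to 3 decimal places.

n = 6, Σx = 648, Σy = 347, Σx² = 75004, Σy² = 20689, Σxy = 38310
nΣxy − ΣxΣy = 229860 − 224856 = 5004
nΣx² − (Σx)² = 450024 − 419904 = 30120; nΣy² − (Σy)² = 124134 − 120409 = 3725
r = 5004 / √(30120 × 3725) = 5004 / 10592.3085 ≈ 0.472

0.472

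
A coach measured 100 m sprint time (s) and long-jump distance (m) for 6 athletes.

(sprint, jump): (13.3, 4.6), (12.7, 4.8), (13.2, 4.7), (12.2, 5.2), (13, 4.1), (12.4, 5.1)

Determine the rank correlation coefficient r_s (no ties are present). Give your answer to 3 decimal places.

Rank sprint: 6, 3, 5, 1, 4, 2
Rank jump: 2, 4, 3, 6, 1, 5
d = rank(sprint) − rank(jump): 4, -1, 2, -5, 3, -3; Σd² = 64
ρ = 1 − 6Σd² / [n(n²−1)] = 1 − 6×64 / (6×35) = 1 − 384/210 ≈ -0.829

-0.829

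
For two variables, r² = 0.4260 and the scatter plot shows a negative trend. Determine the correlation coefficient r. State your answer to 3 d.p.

|r| = √0.4260 = 0.653
The association is negative, so r = −0.653.

-0.653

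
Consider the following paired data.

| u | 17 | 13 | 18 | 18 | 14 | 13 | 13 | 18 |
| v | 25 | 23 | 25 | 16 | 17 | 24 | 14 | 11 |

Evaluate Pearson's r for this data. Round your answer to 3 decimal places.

n = 8, Σu = 124, Σv = 155, Σu² = 1964, Σv² = 3217, Σuv = 2392
nΣuv − ΣuΣv = 19136 − 19220 = -84
nΣu² − (Σu)² = 15712 − 15376 = 336; nΣv² − (Σv)² = 25736 − 24025 = 1711
r = -84 / √(336 × 1711) = -84 / 758.2190 ≈ -0.111

-0.111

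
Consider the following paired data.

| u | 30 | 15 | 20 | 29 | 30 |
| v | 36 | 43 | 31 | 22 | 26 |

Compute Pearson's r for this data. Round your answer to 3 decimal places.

n = 5, Σu = 124, Σv = 158, Σu² = 3266, Σv² = 5266, Σuv = 3763
nΣuv − ΣuΣv = 18815 − 19592 = -777
nΣu² − (Σu)² = 16330 − 15376 = 954; nΣv² − (Σv)² = 26330 − 24964 = 1366
r = -777 / √(954 × 1366) = -777 / 1141.5621 ≈ -0.681

-0.681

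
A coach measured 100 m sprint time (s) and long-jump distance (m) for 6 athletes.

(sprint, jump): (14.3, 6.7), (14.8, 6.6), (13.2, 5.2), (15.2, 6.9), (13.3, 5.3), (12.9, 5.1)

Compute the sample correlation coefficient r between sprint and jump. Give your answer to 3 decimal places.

n = 6, Σx = 83.7, Σy = 35.8, Σx² = 1172.11, Σy² = 217.2, Σxy = 503.29
nΣxy − ΣxΣy = 3019.74 − 2996.46 = 23.28
nΣx² − (Σx)² = 7032.66 − 7005.69 = 26.97; nΣy² − (Σy)² = 1303.2 − 1281.64 = 21.56
r = 23.28 / √(26.97 × 21.56) = 23.28 / 24.1138 ≈ 0.965

0.965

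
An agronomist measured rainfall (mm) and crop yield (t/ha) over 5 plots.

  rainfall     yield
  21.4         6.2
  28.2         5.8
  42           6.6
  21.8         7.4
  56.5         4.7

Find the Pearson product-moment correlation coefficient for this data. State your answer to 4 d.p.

n = 5, Σx = 169.9, Σy = 30.7, Σx² = 6684.69, Σy² = 192.49, Σxy = 1000.31
nΣxy − ΣxΣy = 5001.55 − 5215.93 = -214.38
nΣx² − (Σx)² = 33423.45 − 28866.01 = 4557.44; nΣy² − (Σy)² = 962.45 − 942.49 = 19.96
r = -214.38 / √(4557.44 × 19.96) = -214.38 / 301.6065 ≈ -0.7108

-0.7108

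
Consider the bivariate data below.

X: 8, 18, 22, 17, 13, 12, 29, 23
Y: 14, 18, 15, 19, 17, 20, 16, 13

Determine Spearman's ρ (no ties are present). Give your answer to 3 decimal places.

-0.333

Rank X: 1, 5, 6, 4, 3, 2, 8, 7
Rank Y: 2, 6, 3, 7, 5, 8, 4, 1
d = rank(X) − rank(Y): -1, -1, 3, -3, -2, -6, 4, 6; Σd² = 112
ρ = 1 − 6Σd² / [n(n²−1)] = 1 − 6×112 / (8×63) = 1 − 672/504 ≈ -0.333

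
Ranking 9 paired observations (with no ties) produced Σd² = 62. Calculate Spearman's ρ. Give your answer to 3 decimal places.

ρ = 1 − 6Σd² / [n(n²−1)] = 1 − 6×62 / (9×80)
  = 1 − 372/720 = 1 − 0.5167 ≈ 0.483

0.483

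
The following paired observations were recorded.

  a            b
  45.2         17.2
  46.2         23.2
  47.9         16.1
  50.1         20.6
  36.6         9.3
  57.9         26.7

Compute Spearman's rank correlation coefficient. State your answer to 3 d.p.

0.714

Rank a: 2, 3, 4, 5, 1, 6
Rank b: 3, 5, 2, 4, 1, 6
d = rank(a) − rank(b): -1, -2, 2, 1, 0, 0; Σd² = 10
ρ = 1 − 6Σd² / [n(n²−1)] = 1 − 6×10 / (6×35) = 1 − 60/210 ≈ 0.714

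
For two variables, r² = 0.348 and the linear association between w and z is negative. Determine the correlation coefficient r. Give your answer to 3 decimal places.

-0.590

|r| = √0.348 = 0.590
The association is negative, so r = −0.590.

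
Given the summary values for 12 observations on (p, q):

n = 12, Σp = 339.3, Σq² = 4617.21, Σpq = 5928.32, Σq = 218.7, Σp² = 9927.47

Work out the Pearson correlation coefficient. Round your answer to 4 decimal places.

r = (nΣpq − ΣpΣq) / √[(nΣp² − (Σp)²)(nΣq² − (Σq)²)]
Numerator: 12×5928.32 − 339.3×218.7 = -3065.07
Denominator: √[(119129.64 − 115124.49)(55406.52 − 47829.69)] = √[4005.15 × 7576.83] = 5508.7513
r = -3065.07 / 5508.7513 ≈ -0.5564

-0.5564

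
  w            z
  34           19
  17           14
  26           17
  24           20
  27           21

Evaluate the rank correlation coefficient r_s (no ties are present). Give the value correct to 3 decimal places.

0.500

Rank w: 5, 1, 3, 2, 4
Rank z: 3, 1, 2, 4, 5
d = rank(w) − rank(z): 2, 0, 1, -2, -1; Σd² = 10
ρ = 1 − 6Σd² / [n(n²−1)] = 1 − 6×10 / (5×24) = 1 − 60/120 ≈ 0.500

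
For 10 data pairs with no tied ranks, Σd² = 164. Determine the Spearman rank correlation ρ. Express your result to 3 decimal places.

ρ = 1 − 6Σd² / [n(n²−1)] = 1 − 6×164 / (10×99)
  = 1 − 984/990 = 1 − 0.9939 ≈ 0.006

0.006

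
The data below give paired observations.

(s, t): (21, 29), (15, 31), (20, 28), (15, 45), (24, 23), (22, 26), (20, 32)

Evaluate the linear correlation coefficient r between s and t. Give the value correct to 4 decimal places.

-0.8002

n = 7, Σs = 137, Σt = 214, Σs² = 2751, Σt² = 6840, Σst = 4073
nΣst − ΣsΣt = 28511 − 29318 = -807
nΣs² − (Σs)² = 19257 − 18769 = 488; nΣt² − (Σt)² = 47880 − 45796 = 2084
r = -807 / √(488 × 2084) = -807 / 1008.4602 ≈ -0.8002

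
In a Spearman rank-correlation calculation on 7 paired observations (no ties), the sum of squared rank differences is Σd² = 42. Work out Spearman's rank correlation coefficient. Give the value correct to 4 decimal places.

0.2500

ρ = 1 − 6Σd² / [n(n²−1)] = 1 − 6×42 / (7×48)
  = 1 − 252/336 = 1 − 0.75000 ≈ 0.2500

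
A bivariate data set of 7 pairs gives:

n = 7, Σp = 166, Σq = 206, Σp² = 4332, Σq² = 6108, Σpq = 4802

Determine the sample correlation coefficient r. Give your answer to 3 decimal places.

r = (nΣpq − ΣpΣq) / √[(nΣp² − (Σp)²)(nΣq² − (Σq)²)]
Numerator: 7×4802 − 166×206 = -582
Denominator: √[(30324 − 27556)(42756 − 42436)] = √[2768 × 320] = 941.1482
r = -582 / 941.1482 ≈ -0.618

-0.618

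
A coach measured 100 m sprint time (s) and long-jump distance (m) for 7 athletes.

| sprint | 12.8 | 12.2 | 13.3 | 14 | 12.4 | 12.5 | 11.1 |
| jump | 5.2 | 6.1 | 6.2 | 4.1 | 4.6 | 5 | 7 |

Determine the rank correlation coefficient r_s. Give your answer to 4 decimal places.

Rank sprint: 5, 2, 6, 7, 3, 4, 1
Rank jump: 4, 5, 6, 1, 2, 3, 7
d = rank(sprint) − rank(jump): 1, -3, 0, 6, 1, 1, -6; Σd² = 84
ρ = 1 − 6Σd² / [n(n²−1)] = 1 − 6×84 / (7×48) = 1 − 504/336 ≈ -0.5000

-0.5000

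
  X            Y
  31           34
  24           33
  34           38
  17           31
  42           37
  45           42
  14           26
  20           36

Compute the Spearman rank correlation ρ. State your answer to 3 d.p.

Rank X: 5, 4, 6, 2, 7, 8, 1, 3
Rank Y: 4, 3, 7, 2, 6, 8, 1, 5
d = rank(X) − rank(Y): 1, 1, -1, 0, 1, 0, 0, -2; Σd² = 8
ρ = 1 − 6Σd² / [n(n²−1)] = 1 − 6×8 / (8×63) = 1 − 48/504 ≈ 0.905

0.905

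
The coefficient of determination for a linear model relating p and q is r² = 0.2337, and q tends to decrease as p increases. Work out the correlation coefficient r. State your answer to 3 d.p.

-0.483

|r| = √0.2337 = 0.483
The association is negative, so r = −0.483.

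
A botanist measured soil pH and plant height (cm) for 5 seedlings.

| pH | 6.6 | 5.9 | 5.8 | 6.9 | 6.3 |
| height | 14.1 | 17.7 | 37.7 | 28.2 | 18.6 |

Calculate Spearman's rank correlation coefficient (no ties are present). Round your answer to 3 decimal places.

Rank pH: 4, 2, 1, 5, 3
Rank height: 1, 2, 5, 4, 3
d = rank(pH) − rank(height): 3, 0, -4, 1, 0; Σd² = 26
ρ = 1 − 6Σd² / [n(n²−1)] = 1 − 6×26 / (5×24) = 1 − 156/120 ≈ -0.300

-0.300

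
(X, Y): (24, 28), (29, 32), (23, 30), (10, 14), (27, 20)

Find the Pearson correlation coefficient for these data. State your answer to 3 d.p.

n = 5, ΣX = 113, ΣY = 124, ΣX² = 2775, ΣY² = 3304, ΣXY = 2970
nΣXY − ΣXΣY = 14850 − 14012 = 838
nΣX² − (ΣX)² = 13875 − 12769 = 1106; nΣY² − (ΣY)² = 16520 − 15376 = 1144
r = 838 / √(1106 × 1144) = 838 / 1124.8395 ≈ 0.745

0.745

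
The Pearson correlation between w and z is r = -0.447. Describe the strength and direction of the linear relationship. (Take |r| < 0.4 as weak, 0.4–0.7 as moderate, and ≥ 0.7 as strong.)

moderate negative

r = -0.447 < 0 so the relationship is negative.
|r| = 0.447, which falls in the moderate range.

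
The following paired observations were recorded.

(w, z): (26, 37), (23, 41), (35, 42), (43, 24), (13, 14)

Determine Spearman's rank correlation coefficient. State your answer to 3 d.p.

Rank w: 3, 2, 4, 5, 1
Rank z: 3, 4, 5, 2, 1
d = rank(w) − rank(z): 0, -2, -1, 3, 0; Σd² = 14
ρ = 1 − 6Σd² / [n(n²−1)] = 1 − 6×14 / (5×24) = 1 − 84/120 ≈ 0.300

0.300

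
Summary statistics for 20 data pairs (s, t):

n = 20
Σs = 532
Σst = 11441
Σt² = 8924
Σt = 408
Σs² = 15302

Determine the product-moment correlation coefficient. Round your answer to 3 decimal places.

r = (nΣst − ΣsΣt) / √[(nΣs² − (Σs)²)(nΣt² − (Σt)²)]
Numerator: 20×11441 − 532×408 = 11764
Denominator: √[(306040 − 283024)(178480 − 166464)] = √[23016 × 12016] = 16630.1009
r = 11764 / 16630.1009 ≈ 0.707

0.707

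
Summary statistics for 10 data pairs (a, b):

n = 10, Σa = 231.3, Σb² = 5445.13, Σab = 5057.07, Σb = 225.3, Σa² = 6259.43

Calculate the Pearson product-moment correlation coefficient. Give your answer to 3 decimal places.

-0.266

r = (nΣab − ΣaΣb) / √[(nΣa² − (Σa)²)(nΣb² − (Σb)²)]
Numerator: 10×5057.07 − 231.3×225.3 = -1541.19
Denominator: √[(62594.3 − 53499.69)(54451.3 − 50760.09)] = √[9094.61 × 3691.21] = 5793.9723
r = -1541.19 / 5793.9723 ≈ -0.266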